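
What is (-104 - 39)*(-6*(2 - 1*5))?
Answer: -2574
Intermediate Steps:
(-104 - 39)*(-6*(2 - 1*5)) = -(-858)*(2 - 5) = -(-858)*(-3) = -143*18 = -2574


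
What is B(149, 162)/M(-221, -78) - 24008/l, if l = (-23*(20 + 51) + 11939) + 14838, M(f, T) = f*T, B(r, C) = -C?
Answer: -8706734/9029839 ≈ -0.96422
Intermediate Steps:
M(f, T) = T*f
l = 25144 (l = (-23*71 + 11939) + 14838 = (-1633 + 11939) + 14838 = 10306 + 14838 = 25144)
B(149, 162)/M(-221, -78) - 24008/l = (-1*162)/((-78*(-221))) - 24008/25144 = -162/17238 - 24008*1/25144 = -162*1/17238 - 3001/3143 = -27/2873 - 3001/3143 = -8706734/9029839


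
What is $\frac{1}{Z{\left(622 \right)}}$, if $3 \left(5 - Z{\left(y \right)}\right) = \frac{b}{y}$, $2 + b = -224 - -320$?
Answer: $\frac{933}{4618} \approx 0.20204$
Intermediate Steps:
$b = 94$ ($b = -2 - -96 = -2 + \left(-224 + 320\right) = -2 + 96 = 94$)
$Z{\left(y \right)} = 5 - \frac{94}{3 y}$ ($Z{\left(y \right)} = 5 - \frac{94 \frac{1}{y}}{3} = 5 - \frac{94}{3 y}$)
$\frac{1}{Z{\left(622 \right)}} = \frac{1}{5 - \frac{94}{3 \cdot 622}} = \frac{1}{5 - \frac{47}{933}} = \frac{1}{\frac{4618}{933}} = \frac{933}{4618}$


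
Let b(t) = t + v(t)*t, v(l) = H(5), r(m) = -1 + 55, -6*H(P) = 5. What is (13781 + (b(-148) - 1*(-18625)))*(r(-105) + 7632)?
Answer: 248882928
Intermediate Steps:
H(P) = -⅚ (H(P) = -⅙*5 = -⅚)
r(m) = 54
v(l) = -⅚
b(t) = t/6 (b(t) = t - 5*t/6 = t/6)
(13781 + (b(-148) - 1*(-18625)))*(r(-105) + 7632) = (13781 + ((⅙)*(-148) - 1*(-18625)))*(54 + 7632) = (13781 + (-74/3 + 18625))*7686 = (13781 + 55801/3)*7686 = (97144/3)*7686 = 248882928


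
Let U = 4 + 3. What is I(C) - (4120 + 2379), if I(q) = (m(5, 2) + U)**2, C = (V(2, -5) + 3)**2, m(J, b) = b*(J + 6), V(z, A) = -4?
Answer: -5658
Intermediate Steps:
U = 7
m(J, b) = b*(6 + J)
C = 1 (C = (-4 + 3)**2 = (-1)**2 = 1)
I(q) = 841 (I(q) = (2*(6 + 5) + 7)**2 = (2*11 + 7)**2 = (22 + 7)**2 = 29**2 = 841)
I(C) - (4120 + 2379) = 841 - (4120 + 2379) = 841 - 1*6499 = 841 - 6499 = -5658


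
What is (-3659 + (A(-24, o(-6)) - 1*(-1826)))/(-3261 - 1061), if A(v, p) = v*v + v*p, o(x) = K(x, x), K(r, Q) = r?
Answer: 1113/4322 ≈ 0.25752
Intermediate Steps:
o(x) = x
A(v, p) = v² + p*v
(-3659 + (A(-24, o(-6)) - 1*(-1826)))/(-3261 - 1061) = (-3659 + (-24*(-6 - 24) - 1*(-1826)))/(-3261 - 1061) = (-3659 + (-24*(-30) + 1826))/(-4322) = (-3659 + (720 + 1826))*(-1/4322) = (-3659 + 2546)*(-1/4322) = -1113*(-1/4322) = 1113/4322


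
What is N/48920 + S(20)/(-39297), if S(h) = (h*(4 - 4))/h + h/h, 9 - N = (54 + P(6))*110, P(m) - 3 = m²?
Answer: -401703557/1922409240 ≈ -0.20896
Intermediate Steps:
P(m) = 3 + m²
N = -10221 (N = 9 - (54 + (3 + 6²))*110 = 9 - (54 + (3 + 36))*110 = 9 - (54 + 39)*110 = 9 - 93*110 = 9 - 1*10230 = 9 - 10230 = -10221)
S(h) = 1 (S(h) = (h*0)/h + 1 = 0/h + 1 = 0 + 1 = 1)
N/48920 + S(20)/(-39297) = -10221/48920 + 1/(-39297) = -10221*1/48920 + 1*(-1/39297) = -10221/48920 - 1/39297 = -401703557/1922409240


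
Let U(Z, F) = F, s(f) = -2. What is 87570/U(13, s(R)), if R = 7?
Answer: -43785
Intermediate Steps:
87570/U(13, s(R)) = 87570/(-2) = 87570*(-½) = -43785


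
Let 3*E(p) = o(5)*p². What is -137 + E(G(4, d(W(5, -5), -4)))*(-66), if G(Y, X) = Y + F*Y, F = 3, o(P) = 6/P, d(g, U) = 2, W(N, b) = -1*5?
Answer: -34477/5 ≈ -6895.4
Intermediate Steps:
W(N, b) = -5
G(Y, X) = 4*Y (G(Y, X) = Y + 3*Y = 4*Y)
E(p) = 2*p²/5 (E(p) = ((6/5)*p²)/3 = ((6*(⅕))*p²)/3 = (6*p²/5)/3 = 2*p²/5)
-137 + E(G(4, d(W(5, -5), -4)))*(-66) = -137 + (2*(4*4)²/5)*(-66) = -137 + ((⅖)*16²)*(-66) = -137 + ((⅖)*256)*(-66) = -137 + (512/5)*(-66) = -137 - 33792/5 = -34477/5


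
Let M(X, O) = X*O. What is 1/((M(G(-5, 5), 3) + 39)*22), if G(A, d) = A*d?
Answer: -1/792 ≈ -0.0012626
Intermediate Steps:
M(X, O) = O*X
1/((M(G(-5, 5), 3) + 39)*22) = 1/((3*(-5*5) + 39)*22) = 1/((3*(-25) + 39)*22) = 1/((-75 + 39)*22) = 1/(-36*22) = 1/(-792) = -1/792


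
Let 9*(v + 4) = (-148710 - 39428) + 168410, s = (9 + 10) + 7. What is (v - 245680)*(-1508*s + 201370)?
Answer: -40196067912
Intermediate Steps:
s = 26 (s = 19 + 7 = 26)
v = -2196 (v = -4 + ((-148710 - 39428) + 168410)/9 = -4 + (-188138 + 168410)/9 = -4 + (1/9)*(-19728) = -4 - 2192 = -2196)
(v - 245680)*(-1508*s + 201370) = (-2196 - 245680)*(-1508*26 + 201370) = -247876*(-39208 + 201370) = -247876*162162 = -40196067912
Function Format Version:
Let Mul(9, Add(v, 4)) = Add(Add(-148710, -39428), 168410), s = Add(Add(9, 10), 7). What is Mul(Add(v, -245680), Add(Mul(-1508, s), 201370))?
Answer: -40196067912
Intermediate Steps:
s = 26 (s = Add(19, 7) = 26)
v = -2196 (v = Add(-4, Mul(Rational(1, 9), Add(Add(-148710, -39428), 168410))) = Add(-4, Mul(Rational(1, 9), Add(-188138, 168410))) = Add(-4, Mul(Rational(1, 9), -19728)) = Add(-4, -2192) = -2196)
Mul(Add(v, -245680), Add(Mul(-1508, s), 201370)) = Mul(Add(-2196, -245680), Add(Mul(-1508, 26), 201370)) = Mul(-247876, Add(-39208, 201370)) = Mul(-247876, 162162) = -40196067912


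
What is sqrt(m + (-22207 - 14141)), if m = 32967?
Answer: 7*I*sqrt(69) ≈ 58.146*I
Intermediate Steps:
sqrt(m + (-22207 - 14141)) = sqrt(32967 + (-22207 - 14141)) = sqrt(32967 - 36348) = sqrt(-3381) = 7*I*sqrt(69)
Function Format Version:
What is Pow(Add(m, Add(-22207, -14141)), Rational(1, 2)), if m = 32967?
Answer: Mul(7, I, Pow(69, Rational(1, 2))) ≈ Mul(58.146, I)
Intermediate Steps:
Pow(Add(m, Add(-22207, -14141)), Rational(1, 2)) = Pow(Add(32967, Add(-22207, -14141)), Rational(1, 2)) = Pow(Add(32967, -36348), Rational(1, 2)) = Pow(-3381, Rational(1, 2)) = Mul(7, I, Pow(69, Rational(1, 2)))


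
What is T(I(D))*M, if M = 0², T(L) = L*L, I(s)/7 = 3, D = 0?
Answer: 0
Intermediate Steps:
I(s) = 21 (I(s) = 7*3 = 21)
T(L) = L²
M = 0
T(I(D))*M = 21²*0 = 441*0 = 0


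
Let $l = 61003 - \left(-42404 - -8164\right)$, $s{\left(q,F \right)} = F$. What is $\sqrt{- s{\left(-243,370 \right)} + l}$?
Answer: $\sqrt{94873} \approx 308.01$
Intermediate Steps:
$l = 95243$ ($l = 61003 - \left(-42404 + 8164\right) = 61003 - -34240 = 61003 + 34240 = 95243$)
$\sqrt{- s{\left(-243,370 \right)} + l} = \sqrt{\left(-1\right) 370 + 95243} = \sqrt{-370 + 95243} = \sqrt{94873}$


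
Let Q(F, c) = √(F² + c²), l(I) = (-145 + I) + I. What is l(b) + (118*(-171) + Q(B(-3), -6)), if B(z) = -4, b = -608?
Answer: -21539 + 2*√13 ≈ -21532.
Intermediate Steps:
l(I) = -145 + 2*I
l(b) + (118*(-171) + Q(B(-3), -6)) = (-145 + 2*(-608)) + (118*(-171) + √((-4)² + (-6)²)) = (-145 - 1216) + (-20178 + √(16 + 36)) = -1361 + (-20178 + √52) = -1361 + (-20178 + 2*√13) = -21539 + 2*√13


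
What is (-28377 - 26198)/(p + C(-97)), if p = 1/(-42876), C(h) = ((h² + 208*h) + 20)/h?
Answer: -9079035876/18431531 ≈ -492.58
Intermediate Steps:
C(h) = (20 + h² + 208*h)/h
p = -1/42876 ≈ -2.3323e-5
(-28377 - 26198)/(p + C(-97)) = (-28377 - 26198)/(-1/42876 + (208 - 97 + 20/(-97))) = -54575/(-1/42876 + (208 - 97 + 20*(-1/97))) = -54575/(-1/42876 + (208 - 97 - 20/97)) = -54575/(-1/42876 + 10747/97) = -54575/460788275/4158972 = -54575*4158972/460788275 = -9079035876/18431531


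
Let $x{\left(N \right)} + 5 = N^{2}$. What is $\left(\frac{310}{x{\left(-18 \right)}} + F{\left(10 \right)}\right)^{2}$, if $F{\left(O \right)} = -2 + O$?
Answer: $\frac{8191044}{101761} \approx 80.493$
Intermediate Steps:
$x{\left(N \right)} = -5 + N^{2}$
$\left(\frac{310}{x{\left(-18 \right)}} + F{\left(10 \right)}\right)^{2} = \left(\frac{310}{-5 + \left(-18\right)^{2}} + \left(-2 + 10\right)\right)^{2} = \left(\frac{310}{-5 + 324} + 8\right)^{2} = \left(\frac{310}{319} + 8\right)^{2} = \left(\frac{2862}{319}\right)^{2} = \frac{8191044}{101761}$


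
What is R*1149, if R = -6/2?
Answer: -3447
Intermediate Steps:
R = -3 (R = -6/2 = -3*1 = -3)
R*1149 = -3*1149 = -3447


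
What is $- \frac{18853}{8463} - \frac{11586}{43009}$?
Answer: $- \frac{908900995}{363985167} \approx -2.4971$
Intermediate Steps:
$- \frac{18853}{8463} - \frac{11586}{43009} = - \frac{908900995}{363985167}$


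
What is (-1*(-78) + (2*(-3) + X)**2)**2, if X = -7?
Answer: 61009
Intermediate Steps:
(-1*(-78) + (2*(-3) + X)**2)**2 = (-1*(-78) + (2*(-3) - 7)**2)**2 = (78 + (-6 - 7)**2)**2 = (78 + (-13)**2)**2 = (78 + 169)**2 = 247**2 = 61009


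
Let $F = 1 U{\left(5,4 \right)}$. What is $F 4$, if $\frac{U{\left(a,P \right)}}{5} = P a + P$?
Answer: $480$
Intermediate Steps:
$U{\left(a,P \right)} = 5 P + 5 P a$ ($U{\left(a,P \right)} = 5 \left(P a + P\right) = 5 \left(P + P a\right) = 5 P + 5 P a$)
$F = 120$ ($F = 1 \cdot 5 \cdot 4 \left(1 + 5\right) = 1 \cdot 5 \cdot 4 \cdot 6 = 1 \cdot 120 = 120$)
$F 4 = 120 \cdot 4 = 480$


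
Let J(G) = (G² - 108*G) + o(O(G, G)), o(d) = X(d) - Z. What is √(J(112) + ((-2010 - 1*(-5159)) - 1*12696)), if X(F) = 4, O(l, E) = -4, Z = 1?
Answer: 2*I*√2274 ≈ 95.373*I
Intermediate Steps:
o(d) = 3 (o(d) = 4 - 1*1 = 4 - 1 = 3)
J(G) = 3 + G² - 108*G (J(G) = (G² - 108*G) + 3 = 3 + G² - 108*G)
√(J(112) + ((-2010 - 1*(-5159)) - 1*12696)) = √((3 + 112² - 108*112) + ((-2010 - 1*(-5159)) - 1*12696)) = √((3 + 12544 - 12096) + ((-2010 + 5159) - 12696)) = √(451 + (3149 - 12696)) = √(451 - 9547) = √(-9096) = 2*I*√2274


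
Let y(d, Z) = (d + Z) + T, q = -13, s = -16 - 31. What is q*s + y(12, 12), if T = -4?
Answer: 631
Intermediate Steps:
s = -47
y(d, Z) = -4 + Z + d (y(d, Z) = (d + Z) - 4 = (Z + d) - 4 = -4 + Z + d)
q*s + y(12, 12) = -13*(-47) + (-4 + 12 + 12) = 611 + 20 = 631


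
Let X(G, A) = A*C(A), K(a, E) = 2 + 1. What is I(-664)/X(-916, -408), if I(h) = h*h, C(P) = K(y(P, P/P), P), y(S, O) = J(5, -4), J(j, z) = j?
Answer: -55112/153 ≈ -360.21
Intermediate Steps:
y(S, O) = 5
K(a, E) = 3
C(P) = 3
I(h) = h²
X(G, A) = 3*A (X(G, A) = A*3 = 3*A)
I(-664)/X(-916, -408) = (-664)²/((3*(-408))) = 440896/(-1224) = 440896*(-1/1224) = -55112/153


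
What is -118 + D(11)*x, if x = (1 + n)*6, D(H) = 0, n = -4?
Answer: -118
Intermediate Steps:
x = -18 (x = (1 - 4)*6 = -3*6 = -18)
-118 + D(11)*x = -118 + 0*(-18) = -118 + 0 = -118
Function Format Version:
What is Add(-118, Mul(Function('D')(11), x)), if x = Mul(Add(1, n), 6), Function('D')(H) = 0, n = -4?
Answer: -118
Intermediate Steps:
x = -18 (x = Mul(Add(1, -4), 6) = Mul(-3, 6) = -18)
Add(-118, Mul(Function('D')(11), x)) = Add(-118, Mul(0, -18)) = Add(-118, 0) = -118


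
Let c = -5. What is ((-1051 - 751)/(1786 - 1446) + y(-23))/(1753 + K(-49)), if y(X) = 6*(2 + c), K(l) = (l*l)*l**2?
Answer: -233/57665540 ≈ -4.0405e-6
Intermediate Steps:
K(l) = l**4 (K(l) = l**2*l**2 = l**4)
y(X) = -18 (y(X) = 6*(2 - 5) = 6*(-3) = -18)
((-1051 - 751)/(1786 - 1446) + y(-23))/(1753 + K(-49)) = ((-1051 - 751)/(1786 - 1446) - 18)/(1753 + (-49)**4) = (-1802/340 - 18)/(1753 + 5764801) = (-1802*1/340 - 18)/5766554 = (-53/10 - 18)*(1/5766554) = -233/10*1/5766554 = -233/57665540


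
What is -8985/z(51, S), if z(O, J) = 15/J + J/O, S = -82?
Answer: 37575270/7489 ≈ 5017.4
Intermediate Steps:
-8985/z(51, S) = -8985/(15/(-82) - 82/51) = -8985/(15*(-1/82) - 82*1/51) = -8985/(-15/82 - 82/51) = -8985/(-7489/4182) = -8985*(-4182/7489) = 37575270/7489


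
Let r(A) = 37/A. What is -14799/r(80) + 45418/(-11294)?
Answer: -6686436473/208939 ≈ -32002.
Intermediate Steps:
-14799/r(80) + 45418/(-11294) = -14799/(37/80) + 45418/(-11294) = -14799/(37*(1/80)) + 45418*(-1/11294) = -14799/37/80 - 22709/5647 = -14799*80/37 - 22709/5647 = -1183920/37 - 22709/5647 = -6686436473/208939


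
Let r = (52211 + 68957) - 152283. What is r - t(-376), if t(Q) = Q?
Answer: -30739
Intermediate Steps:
r = -31115 (r = 121168 - 152283 = -31115)
r - t(-376) = -31115 - 1*(-376) = -31115 + 376 = -30739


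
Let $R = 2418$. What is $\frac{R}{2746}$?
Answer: $\frac{1209}{1373} \approx 0.88055$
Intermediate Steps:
$\frac{R}{2746} = \frac{2418}{2746} = 2418 \cdot \frac{1}{2746} = \frac{1209}{1373}$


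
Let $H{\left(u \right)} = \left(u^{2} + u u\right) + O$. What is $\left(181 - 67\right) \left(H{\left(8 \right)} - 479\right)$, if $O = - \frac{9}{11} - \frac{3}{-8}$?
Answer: $- \frac{1762839}{44} \approx -40065.0$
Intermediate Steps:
$O = - \frac{39}{88}$ ($O = \left(-9\right) \frac{1}{11} - - \frac{3}{8} = - \frac{9}{11} + \frac{3}{8} = - \frac{39}{88} \approx -0.44318$)
$H{\left(u \right)} = - \frac{39}{88} + 2 u^{2}$ ($H{\left(u \right)} = \left(u^{2} + u u\right) - \frac{39}{88} = \left(u^{2} + u^{2}\right) - \frac{39}{88} = 2 u^{2} - \frac{39}{88} = - \frac{39}{88} + 2 u^{2}$)
$\left(181 - 67\right) \left(H{\left(8 \right)} - 479\right) = \left(181 - 67\right) \left(\left(- \frac{39}{88} + 2 \cdot 8^{2}\right) - 479\right) = 114 \left(\left(- \frac{39}{88} + 2 \cdot 64\right) - 479\right) = 114 \left(\left(- \frac{39}{88} + 128\right) - 479\right) = 114 \left(\frac{11225}{88} - 479\right) = 114 \left(- \frac{30927}{88}\right) = - \frac{1762839}{44}$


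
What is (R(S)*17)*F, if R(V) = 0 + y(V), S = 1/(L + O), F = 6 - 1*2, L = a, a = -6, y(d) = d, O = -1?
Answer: -68/7 ≈ -9.7143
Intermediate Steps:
L = -6
F = 4 (F = 6 - 2 = 4)
S = -⅐ (S = 1/(-6 - 1) = 1/(-7) = -⅐ ≈ -0.14286)
R(V) = V (R(V) = 0 + V = V)
(R(S)*17)*F = -⅐*17*4 = -17/7*4 = -68/7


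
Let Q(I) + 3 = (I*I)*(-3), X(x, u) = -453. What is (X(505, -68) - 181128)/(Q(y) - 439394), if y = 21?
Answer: 181581/440720 ≈ 0.41201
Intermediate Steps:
Q(I) = -3 - 3*I² (Q(I) = -3 + (I*I)*(-3) = -3 + I²*(-3) = -3 - 3*I²)
(X(505, -68) - 181128)/(Q(y) - 439394) = (-453 - 181128)/((-3 - 3*21²) - 439394) = -181581/((-3 - 3*441) - 439394) = -181581/((-3 - 1323) - 439394) = -181581/(-1326 - 439394) = -181581/(-440720) = -181581*(-1/440720) = 181581/440720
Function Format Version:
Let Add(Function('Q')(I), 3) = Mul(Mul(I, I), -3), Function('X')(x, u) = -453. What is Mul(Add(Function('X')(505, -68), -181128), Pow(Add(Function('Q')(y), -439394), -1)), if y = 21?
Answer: Rational(181581, 440720) ≈ 0.41201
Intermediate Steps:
Function('Q')(I) = Add(-3, Mul(-3, Pow(I, 2))) (Function('Q')(I) = Add(-3, Mul(Mul(I, I), -3)) = Add(-3, Mul(Pow(I, 2), -3)) = Add(-3, Mul(-3, Pow(I, 2))))
Mul(Add(Function('X')(505, -68), -181128), Pow(Add(Function('Q')(y), -439394), -1)) = Mul(Add(-453, -181128), Pow(Add(Add(-3, Mul(-3, Pow(21, 2))), -439394), -1)) = Mul(-181581, Pow(Add(Add(-3, Mul(-3, 441)), -439394), -1)) = Mul(-181581, Pow(Add(Add(-3, -1323), -439394), -1)) = Mul(-181581, Pow(Add(-1326, -439394), -1)) = Mul(-181581, Pow(-440720, -1)) = Mul(-181581, Rational(-1, 440720)) = Rational(181581, 440720)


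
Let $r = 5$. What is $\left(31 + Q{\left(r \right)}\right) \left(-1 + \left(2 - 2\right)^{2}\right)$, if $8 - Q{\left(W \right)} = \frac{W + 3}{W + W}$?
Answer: $- \frac{191}{5} \approx -38.2$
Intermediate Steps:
$Q{\left(W \right)} = 8 - \frac{3 + W}{2 W}$ ($Q{\left(W \right)} = 8 - \frac{W + 3}{W + W} = 8 - \frac{3 + W}{2 W}$)
$\left(31 + Q{\left(r \right)}\right) \left(-1 + \left(2 - 2\right)^{2}\right) = \left(31 + \frac{3 \left(-1 + 5 \cdot 5\right)}{2 \cdot 5}\right) \left(-1 + \left(2 - 2\right)^{2}\right) = \left(31 + \frac{3}{2} \cdot \frac{1}{5} \left(-1 + 25\right)\right) \left(-1 + 0^{2}\right) = \left(31 + \frac{3}{2} \cdot \frac{1}{5} \cdot 24\right) \left(-1 + 0\right) = \left(31 + \frac{36}{5}\right) \left(-1\right) = \frac{191}{5} \left(-1\right) = - \frac{191}{5}$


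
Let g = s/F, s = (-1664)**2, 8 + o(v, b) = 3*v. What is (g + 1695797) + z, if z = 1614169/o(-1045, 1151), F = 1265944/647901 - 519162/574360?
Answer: 2660240469872315468118/614051079523777 ≈ 4.3323e+6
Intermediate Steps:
o(v, b) = -8 + 3*v
F = 195371008439/186064209180 (F = 1265944*(1/647901) - 519162*1/574360 = 1265944/647901 - 259581/287180 = 195371008439/186064209180 ≈ 1.0500)
s = 2768896
z = -1614169/3143 (z = 1614169/(-8 + 3*(-1045)) = 1614169/(-8 - 3135) = 1614169/(-3143) = 1614169*(-1/3143) = -1614169/3143 ≈ -513.58)
g = 515192444541665280/195371008439 (g = 2768896/(195371008439/186064209180) = 2768896*(186064209180/195371008439) = 515192444541665280/195371008439 ≈ 2.6370e+6)
(g + 1695797) + z = (515192444541665280/195371008439 + 1695797) - 1614169/3143 = 846502014539496163/195371008439 - 1614169/3143 = 2660240469872315468118/614051079523777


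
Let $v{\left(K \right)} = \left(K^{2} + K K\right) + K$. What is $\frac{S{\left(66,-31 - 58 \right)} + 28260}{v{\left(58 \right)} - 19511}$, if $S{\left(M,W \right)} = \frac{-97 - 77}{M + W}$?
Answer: $- \frac{650154}{292675} \approx -2.2214$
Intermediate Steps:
$v{\left(K \right)} = K + 2 K^{2}$ ($v{\left(K \right)} = \left(K^{2} + K^{2}\right) + K = 2 K^{2} + K = K + 2 K^{2}$)
$S{\left(M,W \right)} = - \frac{174}{M + W}$
$\frac{S{\left(66,-31 - 58 \right)} + 28260}{v{\left(58 \right)} - 19511} = \frac{- \frac{174}{66 - 89} + 28260}{58 \left(1 + 2 \cdot 58\right) - 19511} = \frac{- \frac{174}{66 - 89} + 28260}{58 \left(1 + 116\right) - 19511} = \frac{- \frac{174}{66 - 89} + 28260}{58 \cdot 117 - 19511} = \frac{- \frac{174}{-23} + 28260}{6786 - 19511} = \frac{\left(-174\right) \left(- \frac{1}{23}\right) + 28260}{-12725} = \left(\frac{174}{23} + 28260\right) \left(- \frac{1}{12725}\right) = \frac{650154}{23} \left(- \frac{1}{12725}\right) = - \frac{650154}{292675}$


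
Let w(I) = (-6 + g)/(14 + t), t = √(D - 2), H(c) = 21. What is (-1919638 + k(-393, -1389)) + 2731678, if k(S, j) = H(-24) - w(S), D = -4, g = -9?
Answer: 82018266/101 - 15*I*√6/202 ≈ 8.1206e+5 - 0.18189*I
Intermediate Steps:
t = I*√6 (t = √(-4 - 2) = √(-6) = I*√6 ≈ 2.4495*I)
w(I) = -15/(14 + I*√6) (w(I) = (-6 - 9)/(14 + I*√6) = -15/(14 + I*√6))
k(S, j) = 2226/101 - 15*I*√6/202 (k(S, j) = 21 - (-105/101 + 15*I*√6/202) = 21 + (105/101 - 15*I*√6/202) = 2226/101 - 15*I*√6/202)
(-1919638 + k(-393, -1389)) + 2731678 = (-1919638 + (2226/101 - 15*I*√6/202)) + 2731678 = (-193881212/101 - 15*I*√6/202) + 2731678 = 82018266/101 - 15*I*√6/202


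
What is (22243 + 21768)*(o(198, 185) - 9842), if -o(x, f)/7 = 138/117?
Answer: -16907265760/39 ≈ -4.3352e+8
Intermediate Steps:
o(x, f) = -322/39 (o(x, f) = -966/117 = -7*46/39 = -322/39)
(22243 + 21768)*(o(198, 185) - 9842) = (22243 + 21768)*(-322/39 - 9842) = 44011*(-384160/39) = -16907265760/39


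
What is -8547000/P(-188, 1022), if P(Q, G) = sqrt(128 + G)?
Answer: -854700*sqrt(46)/23 ≈ -2.5204e+5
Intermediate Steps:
-8547000/P(-188, 1022) = -8547000/sqrt(128 + 1022) = -8547000*sqrt(46)/230 = -854700*sqrt(46)/23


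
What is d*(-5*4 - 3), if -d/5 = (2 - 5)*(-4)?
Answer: 1380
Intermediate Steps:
d = -60 (d = -5*(2 - 5)*(-4) = -(-15)*(-4) = -5*12 = -60)
d*(-5*4 - 3) = -60*(-5*4 - 3) = -60*(-20 - 3) = -60*(-23) = 1380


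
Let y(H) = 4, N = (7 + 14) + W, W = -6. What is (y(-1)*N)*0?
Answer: 0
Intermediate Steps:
N = 15 (N = (7 + 14) - 6 = 21 - 6 = 15)
(y(-1)*N)*0 = (4*15)*0 = 60*0 = 0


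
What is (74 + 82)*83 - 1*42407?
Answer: -29459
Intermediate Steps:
(74 + 82)*83 - 1*42407 = 156*83 - 42407 = 12948 - 42407 = -29459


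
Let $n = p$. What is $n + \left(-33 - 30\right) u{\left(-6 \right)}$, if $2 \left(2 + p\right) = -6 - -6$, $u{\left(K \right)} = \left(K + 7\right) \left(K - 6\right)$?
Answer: $754$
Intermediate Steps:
$u{\left(K \right)} = \left(-6 + K\right) \left(7 + K\right)$ ($u{\left(K \right)} = \left(7 + K\right) \left(-6 + K\right) = \left(-6 + K\right) \left(7 + K\right)$)
$p = -2$ ($p = -2 + \frac{-6 - -6}{2} = -2 + \frac{-6 + 6}{2} = -2 + \frac{1}{2} \cdot 0 = -2 + 0 = -2$)
$n = -2$
$n + \left(-33 - 30\right) u{\left(-6 \right)} = -2 + \left(-33 - 30\right) \left(-42 - 6 + \left(-6\right)^{2}\right) = -2 - 63 \left(-42 - 6 + 36\right) = -2 - -756 = -2 + 756 = 754$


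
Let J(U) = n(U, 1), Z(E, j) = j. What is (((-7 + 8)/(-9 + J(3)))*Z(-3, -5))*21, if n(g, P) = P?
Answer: 105/8 ≈ 13.125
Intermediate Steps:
J(U) = 1
(((-7 + 8)/(-9 + J(3)))*Z(-3, -5))*21 = (((-7 + 8)/(-9 + 1))*(-5))*21 = ((1/(-8))*(-5))*21 = ((1*(-1/8))*(-5))*21 = -1/8*(-5)*21 = (5/8)*21 = 105/8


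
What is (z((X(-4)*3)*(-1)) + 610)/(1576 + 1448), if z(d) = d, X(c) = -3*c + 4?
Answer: 281/1512 ≈ 0.18585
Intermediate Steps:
X(c) = 4 - 3*c
(z((X(-4)*3)*(-1)) + 610)/(1576 + 1448) = (((4 - 3*(-4))*3)*(-1) + 610)/(1576 + 1448) = (((4 + 12)*3)*(-1) + 610)/3024 = ((16*3)*(-1) + 610)*(1/3024) = (48*(-1) + 610)*(1/3024) = (-48 + 610)*(1/3024) = 562*(1/3024) = 281/1512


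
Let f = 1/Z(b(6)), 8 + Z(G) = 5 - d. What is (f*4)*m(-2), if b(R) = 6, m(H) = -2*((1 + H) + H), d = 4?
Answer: -24/7 ≈ -3.4286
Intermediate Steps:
m(H) = -2 - 4*H (m(H) = -2*(1 + 2*H) = -2 - 4*H)
Z(G) = -7 (Z(G) = -8 + (5 - 1*4) = -8 + (5 - 4) = -8 + 1 = -7)
f = -1/7 (f = 1/(-7) = -1/7 ≈ -0.14286)
(f*4)*m(-2) = (-1/7*4)*(-2 - 4*(-2)) = -4*(-2 + 8)/7 = -4/7*6 = -24/7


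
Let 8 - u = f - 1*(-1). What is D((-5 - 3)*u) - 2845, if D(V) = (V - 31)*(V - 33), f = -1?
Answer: 6370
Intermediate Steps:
u = 8 (u = 8 - (-1 - 1*(-1)) = 8 - (-1 + 1) = 8 - 1*0 = 8 + 0 = 8)
D(V) = (-33 + V)*(-31 + V) (D(V) = (-31 + V)*(-33 + V) = (-33 + V)*(-31 + V))
D((-5 - 3)*u) - 2845 = (1023 + ((-5 - 3)*8)² - 64*(-5 - 3)*8) - 2845 = (1023 + (-8*8)² - (-512)*8) - 2845 = (1023 + (-64)² - 64*(-64)) - 2845 = (1023 + 4096 + 4096) - 2845 = 9215 - 2845 = 6370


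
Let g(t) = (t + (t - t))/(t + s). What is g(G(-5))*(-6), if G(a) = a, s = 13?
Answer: 15/4 ≈ 3.7500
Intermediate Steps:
g(t) = t/(13 + t) (g(t) = (t + (t - t))/(t + 13) = (t + 0)/(13 + t) = t/(13 + t))
g(G(-5))*(-6) = -5/(13 - 5)*(-6) = -5/8*(-6) = 15/4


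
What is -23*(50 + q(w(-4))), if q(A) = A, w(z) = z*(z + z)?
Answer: -1886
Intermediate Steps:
w(z) = 2*z² (w(z) = z*(2*z) = 2*z²)
-23*(50 + q(w(-4))) = -23*(50 + 2*(-4)²) = -23*(50 + 2*16) = -23*(50 + 32) = -23*82 = -1886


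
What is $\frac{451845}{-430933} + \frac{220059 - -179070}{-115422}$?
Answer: $- \frac{74716903649}{16579716242} \approx -4.5065$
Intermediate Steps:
$\frac{451845}{-430933} + \frac{220059 - -179070}{-115422} = 451845 \left(- \frac{1}{430933}\right) + \left(220059 + 179070\right) \left(- \frac{1}{115422}\right) = - \frac{451845}{430933} + 399129 \left(- \frac{1}{115422}\right) = - \frac{451845}{430933} - \frac{133043}{38474} = - \frac{74716903649}{16579716242}$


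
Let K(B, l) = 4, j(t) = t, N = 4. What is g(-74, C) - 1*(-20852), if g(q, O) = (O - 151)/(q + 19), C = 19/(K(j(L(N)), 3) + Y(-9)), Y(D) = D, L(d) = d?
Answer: 5735074/275 ≈ 20855.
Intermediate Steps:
C = -19/5 (C = 19/(4 - 9) = 19/(-5) = 19*(-⅕) = -19/5 ≈ -3.8000)
g(q, O) = (-151 + O)/(19 + q)
g(-74, C) - 1*(-20852) = (-151 - 19/5)/(19 - 74) - 1*(-20852) = -774/5/(-55) + 20852 = -1/55*(-774/5) + 20852 = 774/275 + 20852 = 5735074/275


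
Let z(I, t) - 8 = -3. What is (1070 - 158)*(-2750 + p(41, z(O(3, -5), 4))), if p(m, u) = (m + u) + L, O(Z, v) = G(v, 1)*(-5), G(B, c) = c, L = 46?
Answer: -2424096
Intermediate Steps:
O(Z, v) = -5 (O(Z, v) = 1*(-5) = -5)
z(I, t) = 5 (z(I, t) = 8 - 3 = 5)
p(m, u) = 46 + m + u (p(m, u) = (m + u) + 46 = 46 + m + u)
(1070 - 158)*(-2750 + p(41, z(O(3, -5), 4))) = (1070 - 158)*(-2750 + (46 + 41 + 5)) = 912*(-2750 + 92) = 912*(-2658) = -2424096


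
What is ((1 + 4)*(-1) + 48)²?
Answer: 1849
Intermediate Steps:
((1 + 4)*(-1) + 48)² = (5*(-1) + 48)² = (-5 + 48)² = 43² = 1849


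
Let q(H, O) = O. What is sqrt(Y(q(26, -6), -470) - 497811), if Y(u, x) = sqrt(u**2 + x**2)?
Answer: sqrt(-497811 + 2*sqrt(55234)) ≈ 705.22*I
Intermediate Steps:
sqrt(Y(q(26, -6), -470) - 497811) = sqrt(sqrt((-6)**2 + (-470)**2) - 497811) = sqrt(sqrt(36 + 220900) - 497811) = sqrt(sqrt(220936) - 497811) = sqrt(2*sqrt(55234) - 497811) = sqrt(-497811 + 2*sqrt(55234))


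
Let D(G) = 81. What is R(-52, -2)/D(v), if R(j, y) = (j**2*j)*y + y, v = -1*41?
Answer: 31246/9 ≈ 3471.8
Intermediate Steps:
v = -41
R(j, y) = y + y*j**3 (R(j, y) = j**3*y + y = y*j**3 + y = y + y*j**3)
R(-52, -2)/D(v) = -2*(1 + (-52)**3)/81 = -2*(1 - 140608)*(1/81) = -2*(-140607)*(1/81) = 281214*(1/81) = 31246/9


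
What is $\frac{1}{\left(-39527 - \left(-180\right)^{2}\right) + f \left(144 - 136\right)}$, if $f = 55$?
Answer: $- \frac{1}{71487} \approx -1.3989 \cdot 10^{-5}$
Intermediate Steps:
$\frac{1}{\left(-39527 - \left(-180\right)^{2}\right) + f \left(144 - 136\right)} = \frac{1}{\left(-39527 - \left(-180\right)^{2}\right) + 55 \left(144 - 136\right)} = \frac{1}{\left(-39527 - 32400\right) + 55 \cdot 8} = \frac{1}{\left(-39527 - 32400\right) + 440} = \frac{1}{-71927 + 440} = \frac{1}{-71487} = - \frac{1}{71487}$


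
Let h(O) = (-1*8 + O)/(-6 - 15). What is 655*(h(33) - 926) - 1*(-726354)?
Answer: 2499929/21 ≈ 1.1904e+5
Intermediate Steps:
h(O) = 8/21 - O/21 (h(O) = (-8 + O)/(-21) = (-8 + O)*(-1/21) = 8/21 - O/21)
655*(h(33) - 926) - 1*(-726354) = 655*((8/21 - 1/21*33) - 926) - 1*(-726354) = 655*((8/21 - 11/7) - 926) + 726354 = 655*(-25/21 - 926) + 726354 = 655*(-19471/21) + 726354 = -12753505/21 + 726354 = 2499929/21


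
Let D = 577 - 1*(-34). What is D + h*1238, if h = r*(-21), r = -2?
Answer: 52607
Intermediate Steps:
D = 611 (D = 577 + 34 = 611)
h = 42 (h = -2*(-21) = 42)
D + h*1238 = 611 + 42*1238 = 611 + 51996 = 52607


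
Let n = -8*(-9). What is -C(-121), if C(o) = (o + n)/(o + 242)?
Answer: 49/121 ≈ 0.40496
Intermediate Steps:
n = 72
C(o) = (72 + o)/(242 + o) (C(o) = (o + 72)/(o + 242) = (72 + o)/(242 + o))
-C(-121) = -(72 - 121)/(242 - 121) = -(-49)/121 = -1*(-49/121) = 49/121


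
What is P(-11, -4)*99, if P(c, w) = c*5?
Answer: -5445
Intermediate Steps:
P(c, w) = 5*c
P(-11, -4)*99 = (5*(-11))*99 = -55*99 = -5445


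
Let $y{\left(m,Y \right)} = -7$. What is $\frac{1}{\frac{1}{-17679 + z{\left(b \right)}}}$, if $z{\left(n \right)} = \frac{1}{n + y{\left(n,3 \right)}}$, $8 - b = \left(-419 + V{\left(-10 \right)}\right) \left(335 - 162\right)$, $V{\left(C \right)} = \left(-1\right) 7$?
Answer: $- \frac{1302924620}{73699} \approx -17679.0$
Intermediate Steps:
$V{\left(C \right)} = -7$
$b = 73706$ ($b = 8 - \left(-419 - 7\right) \left(335 - 162\right) = 8 - \left(-426\right) 173 = 8 - -73698 = 8 + 73698 = 73706$)
$z{\left(n \right)} = \frac{1}{-7 + n}$ ($z{\left(n \right)} = \frac{1}{n - 7} = \frac{1}{-7 + n}$)
$\frac{1}{\frac{1}{-17679 + z{\left(b \right)}}} = \frac{1}{\frac{1}{-17679 + \frac{1}{-7 + 73706}}} = \frac{1}{\frac{1}{-17679 + \frac{1}{73699}}} = \frac{1}{\frac{1}{- \frac{1302924620}{73699}}} = \frac{1}{- \frac{73699}{1302924620}} = - \frac{1302924620}{73699}$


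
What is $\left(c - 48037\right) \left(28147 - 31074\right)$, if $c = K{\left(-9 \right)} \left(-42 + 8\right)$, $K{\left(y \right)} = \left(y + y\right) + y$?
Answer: $137917313$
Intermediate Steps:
$K{\left(y \right)} = 3 y$ ($K{\left(y \right)} = 2 y + y = 3 y$)
$c = 918$ ($c = 3 \left(-9\right) \left(-42 + 8\right) = \left(-27\right) \left(-34\right) = 918$)
$\left(c - 48037\right) \left(28147 - 31074\right) = \left(918 - 48037\right) \left(28147 - 31074\right) = \left(-47119\right) \left(-2927\right) = 137917313$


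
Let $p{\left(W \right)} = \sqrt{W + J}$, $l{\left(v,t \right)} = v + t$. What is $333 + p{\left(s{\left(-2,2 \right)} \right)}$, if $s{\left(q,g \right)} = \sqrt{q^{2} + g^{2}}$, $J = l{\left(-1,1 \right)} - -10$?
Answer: $333 + \sqrt{10 + 2 \sqrt{2}} \approx 336.58$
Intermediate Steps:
$l{\left(v,t \right)} = t + v$
$J = 10$ ($J = \left(1 - 1\right) - -10 = 0 + 10 = 10$)
$s{\left(q,g \right)} = \sqrt{g^{2} + q^{2}}$
$p{\left(W \right)} = \sqrt{10 + W}$ ($p{\left(W \right)} = \sqrt{W + 10} = \sqrt{10 + W}$)
$333 + p{\left(s{\left(-2,2 \right)} \right)} = 333 + \sqrt{10 + \sqrt{2^{2} + \left(-2\right)^{2}}} = 333 + \sqrt{10 + \sqrt{4 + 4}} = 333 + \sqrt{10 + \sqrt{8}} = 333 + \sqrt{10 + 2 \sqrt{2}}$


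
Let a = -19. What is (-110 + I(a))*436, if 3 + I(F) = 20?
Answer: -40548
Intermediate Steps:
I(F) = 17 (I(F) = -3 + 20 = 17)
(-110 + I(a))*436 = (-110 + 17)*436 = -93*436 = -40548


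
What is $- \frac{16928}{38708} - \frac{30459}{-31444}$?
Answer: $\frac{161680735}{304283588} \approx 0.53135$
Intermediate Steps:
$- \frac{16928}{38708} - \frac{30459}{-31444} = \left(-16928\right) \frac{1}{38708} - - \frac{30459}{31444} = - \frac{4232}{9677} + \frac{30459}{31444} = \frac{161680735}{304283588}$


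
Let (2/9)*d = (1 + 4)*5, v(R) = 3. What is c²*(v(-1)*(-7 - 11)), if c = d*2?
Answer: -2733750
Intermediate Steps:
d = 225/2 (d = 9*((1 + 4)*5)/2 = 9*(5*5)/2 = (9/2)*25 = 225/2 ≈ 112.50)
c = 225 (c = (225/2)*2 = 225)
c²*(v(-1)*(-7 - 11)) = 225²*(3*(-7 - 11)) = 50625*(3*(-18)) = 50625*(-54) = -2733750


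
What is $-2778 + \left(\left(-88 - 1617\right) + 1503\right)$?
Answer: $-2980$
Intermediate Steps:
$-2778 + \left(\left(-88 - 1617\right) + 1503\right) = -2778 + \left(-1705 + 1503\right) = -2778 - 202 = -2980$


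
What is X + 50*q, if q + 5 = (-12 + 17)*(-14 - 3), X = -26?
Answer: -4526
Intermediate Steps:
q = -90 (q = -5 + (-12 + 17)*(-14 - 3) = -5 + 5*(-17) = -5 - 85 = -90)
X + 50*q = -26 + 50*(-90) = -26 - 4500 = -4526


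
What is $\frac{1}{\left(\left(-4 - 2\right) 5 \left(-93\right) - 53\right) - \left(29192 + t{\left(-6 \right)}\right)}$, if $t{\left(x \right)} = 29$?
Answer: $- \frac{1}{26484} \approx -3.7759 \cdot 10^{-5}$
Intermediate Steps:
$\frac{1}{\left(\left(-4 - 2\right) 5 \left(-93\right) - 53\right) - \left(29192 + t{\left(-6 \right)}\right)} = \frac{1}{\left(\left(-4 - 2\right) 5 \left(-93\right) - 53\right) - 29221} = \frac{1}{\left(\left(-6\right) 5 \left(-93\right) - 53\right) - 29221} = \frac{1}{\left(\left(-30\right) \left(-93\right) - 53\right) - 29221} = \frac{1}{\left(2790 - 53\right) - 29221} = \frac{1}{2737 - 29221} = \frac{1}{-26484} = - \frac{1}{26484}$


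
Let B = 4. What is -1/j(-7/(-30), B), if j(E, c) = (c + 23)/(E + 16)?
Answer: -487/810 ≈ -0.60123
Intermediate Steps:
j(E, c) = (23 + c)/(16 + E)
-1/j(-7/(-30), B) = -1/((23 + 4)/(16 - 7/(-30))) = -1/(27/(16 - 7*(-1/30))) = -1/(27/(16 + 7/30)) = -1/(27/(487/30)) = -1/((30/487)*27) = -1/810/487 = -1*487/810 = -487/810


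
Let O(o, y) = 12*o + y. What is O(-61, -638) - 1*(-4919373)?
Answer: 4918003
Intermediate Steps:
O(o, y) = y + 12*o
O(-61, -638) - 1*(-4919373) = (-638 + 12*(-61)) - 1*(-4919373) = (-638 - 732) + 4919373 = -1370 + 4919373 = 4918003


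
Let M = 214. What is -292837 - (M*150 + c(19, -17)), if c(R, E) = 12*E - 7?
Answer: -324726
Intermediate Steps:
c(R, E) = -7 + 12*E
-292837 - (M*150 + c(19, -17)) = -292837 - (214*150 + (-7 + 12*(-17))) = -292837 - (32100 + (-7 - 204)) = -292837 - (32100 - 211) = -292837 - 1*31889 = -292837 - 31889 = -324726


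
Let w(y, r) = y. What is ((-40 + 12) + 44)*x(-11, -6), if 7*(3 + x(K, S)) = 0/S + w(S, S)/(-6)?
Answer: -320/7 ≈ -45.714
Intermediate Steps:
x(K, S) = -3 - S/42 (x(K, S) = -3 + (0/S + S/(-6))/7 = -3 + (0 + S*(-1/6))/7 = -3 + (0 - S/6)/7 = -3 + (-S/6)/7 = -3 - S/42)
((-40 + 12) + 44)*x(-11, -6) = ((-40 + 12) + 44)*(-3 - 1/42*(-6)) = (-28 + 44)*(-3 + 1/7) = 16*(-20/7) = -320/7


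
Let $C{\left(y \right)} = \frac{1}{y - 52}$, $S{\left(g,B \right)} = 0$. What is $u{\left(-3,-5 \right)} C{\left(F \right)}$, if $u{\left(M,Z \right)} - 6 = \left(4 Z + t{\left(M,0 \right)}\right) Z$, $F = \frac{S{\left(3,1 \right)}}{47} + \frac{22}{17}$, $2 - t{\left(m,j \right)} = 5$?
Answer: $- \frac{2057}{862} \approx -2.3863$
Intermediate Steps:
$t{\left(m,j \right)} = -3$ ($t{\left(m,j \right)} = 2 - 5 = -3$)
$F = \frac{22}{17}$ ($F = \frac{0}{47} + \frac{22}{17} = 0 \cdot \frac{1}{47} + 22 \cdot \frac{1}{17} = 0 + \frac{22}{17} = \frac{22}{17} \approx 1.2941$)
$C{\left(y \right)} = \frac{1}{-52 + y}$
$u{\left(M,Z \right)} = 6 + Z \left(-3 + 4 Z\right)$ ($u{\left(M,Z \right)} = 6 + \left(4 Z - 3\right) Z = 6 + \left(-3 + 4 Z\right) Z = 6 + Z \left(-3 + 4 Z\right)$)
$u{\left(-3,-5 \right)} C{\left(F \right)} = \frac{6 - -15 + 4 \left(-5\right)^{2}}{-52 + \frac{22}{17}} = \frac{6 + 15 + 4 \cdot 25}{- \frac{862}{17}} = \left(6 + 15 + 100\right) \left(- \frac{17}{862}\right) = 121 \left(- \frac{17}{862}\right) = - \frac{2057}{862}$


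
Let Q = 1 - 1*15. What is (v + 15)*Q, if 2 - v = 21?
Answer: 56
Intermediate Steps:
v = -19 (v = 2 - 1*21 = 2 - 21 = -19)
Q = -14 (Q = 1 - 15 = -14)
(v + 15)*Q = (-19 + 15)*(-14) = -4*(-14) = 56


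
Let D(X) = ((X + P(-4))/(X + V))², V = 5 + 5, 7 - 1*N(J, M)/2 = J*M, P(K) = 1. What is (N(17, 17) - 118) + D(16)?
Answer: -460743/676 ≈ -681.57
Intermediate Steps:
N(J, M) = 14 - 2*J*M
V = 10
D(X) = (1 + X)²/(10 + X)² (D(X) = ((X + 1)/(X + 10))² = ((1 + X)/(10 + X))² = (1 + X)²/(10 + X)²)
(N(17, 17) - 118) + D(16) = ((14 - 2*17*17) - 118) + (1 + 16)²/(10 + 16)² = ((14 - 578) - 118) + 17²/26² = (-564 - 118) + 289*(1/676) = -682 + 289/676 = -460743/676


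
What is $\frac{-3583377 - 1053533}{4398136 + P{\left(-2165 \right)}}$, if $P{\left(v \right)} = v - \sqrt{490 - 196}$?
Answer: $- \frac{20383721889610}{19324561032547} - \frac{32458370 \sqrt{6}}{19324561032547} \approx -1.0548$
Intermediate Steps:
$P{\left(v \right)} = v - 7 \sqrt{6}$ ($P{\left(v \right)} = v - \sqrt{294} = v - 7 \sqrt{6}$)
$\frac{-3583377 - 1053533}{4398136 + P{\left(-2165 \right)}} = \frac{-3583377 - 1053533}{4398136 - \left(2165 + 7 \sqrt{6}\right)} = - \frac{4636910}{4395971 - 7 \sqrt{6}}$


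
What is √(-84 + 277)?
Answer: √193 ≈ 13.892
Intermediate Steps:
√(-84 + 277) = √193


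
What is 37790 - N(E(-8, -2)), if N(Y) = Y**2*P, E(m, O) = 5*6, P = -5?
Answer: 42290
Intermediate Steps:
E(m, O) = 30
N(Y) = -5*Y**2 (N(Y) = Y**2*(-5) = -5*Y**2)
37790 - N(E(-8, -2)) = 37790 - (-5)*30**2 = 37790 - (-5)*900 = 37790 - 1*(-4500) = 37790 + 4500 = 42290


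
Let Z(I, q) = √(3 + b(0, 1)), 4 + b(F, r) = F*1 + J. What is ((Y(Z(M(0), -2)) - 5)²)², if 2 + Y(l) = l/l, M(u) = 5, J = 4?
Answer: 1296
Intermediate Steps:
b(F, r) = F (b(F, r) = -4 + (F*1 + 4) = -4 + (F + 4) = -4 + (4 + F) = F)
Z(I, q) = √3 (Z(I, q) = √(3 + 0) = √3)
Y(l) = -1 (Y(l) = -2 + l/l = -2 + 1 = -1)
((Y(Z(M(0), -2)) - 5)²)² = ((-1 - 5)²)² = ((-6)²)² = 36² = 1296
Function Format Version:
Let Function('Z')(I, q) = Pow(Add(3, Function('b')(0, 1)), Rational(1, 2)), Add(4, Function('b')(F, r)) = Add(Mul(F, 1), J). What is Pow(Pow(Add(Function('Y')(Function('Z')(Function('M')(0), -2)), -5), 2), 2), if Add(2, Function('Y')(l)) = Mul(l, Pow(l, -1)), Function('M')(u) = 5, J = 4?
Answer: 1296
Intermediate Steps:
Function('b')(F, r) = F (Function('b')(F, r) = Add(-4, Add(Mul(F, 1), 4)) = Add(-4, Add(F, 4)) = Add(-4, Add(4, F)) = F)
Function('Z')(I, q) = Pow(3, Rational(1, 2)) (Function('Z')(I, q) = Pow(Add(3, 0), Rational(1, 2)) = Pow(3, Rational(1, 2)))
Function('Y')(l) = -1 (Function('Y')(l) = Add(-2, Mul(l, Pow(l, -1))) = Add(-2, 1) = -1)
Pow(Pow(Add(Function('Y')(Function('Z')(Function('M')(0), -2)), -5), 2), 2) = Pow(Pow(Add(-1, -5), 2), 2) = Pow(Pow(-6, 2), 2) = Pow(36, 2) = 1296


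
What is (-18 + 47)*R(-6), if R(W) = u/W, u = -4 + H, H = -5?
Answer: 87/2 ≈ 43.500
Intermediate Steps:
u = -9 (u = -4 - 5 = -9)
R(W) = -9/W
(-18 + 47)*R(-6) = (-18 + 47)*(-9/(-6)) = 29*(-9*(-⅙)) = 29*(3/2) = 87/2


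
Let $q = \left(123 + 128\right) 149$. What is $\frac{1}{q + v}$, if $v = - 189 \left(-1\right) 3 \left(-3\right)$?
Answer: $\frac{1}{35698} \approx 2.8013 \cdot 10^{-5}$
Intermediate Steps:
$v = -1701$ ($v = - 189 \left(\left(-3\right) \left(-3\right)\right) = \left(-189\right) 9 = -1701$)
$q = 37399$ ($q = 251 \cdot 149 = 37399$)
$\frac{1}{q + v} = \frac{1}{37399 - 1701} = \frac{1}{35698}$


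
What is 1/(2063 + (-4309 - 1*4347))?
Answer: -1/6593 ≈ -0.00015168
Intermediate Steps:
1/(2063 + (-4309 - 1*4347)) = 1/(2063 + (-4309 - 4347)) = 1/(2063 - 8656) = 1/(-6593) = -1/6593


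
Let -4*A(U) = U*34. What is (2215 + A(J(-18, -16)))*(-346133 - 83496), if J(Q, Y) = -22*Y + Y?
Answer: 275392189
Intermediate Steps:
J(Q, Y) = -21*Y
A(U) = -17*U/2 (A(U) = -U*34/4 = -17*U/2)
(2215 + A(J(-18, -16)))*(-346133 - 83496) = (2215 - (-357)*(-16)/2)*(-346133 - 83496) = (2215 - 17/2*336)*(-429629) = (2215 - 2856)*(-429629) = -641*(-429629) = 275392189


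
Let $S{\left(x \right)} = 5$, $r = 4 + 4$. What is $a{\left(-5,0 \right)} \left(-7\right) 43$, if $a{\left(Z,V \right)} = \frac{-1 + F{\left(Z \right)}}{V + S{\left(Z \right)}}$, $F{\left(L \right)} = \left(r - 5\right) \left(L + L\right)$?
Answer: $\frac{9331}{5} \approx 1866.2$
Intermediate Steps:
$r = 8$
$F{\left(L \right)} = 6 L$ ($F{\left(L \right)} = \left(8 - 5\right) \left(L + L\right) = 3 \cdot 2 L = 6 L$)
$a{\left(Z,V \right)} = \frac{-1 + 6 Z}{5 + V}$ ($a{\left(Z,V \right)} = \frac{-1 + 6 Z}{V + 5} = \frac{-1 + 6 Z}{5 + V}$)
$a{\left(-5,0 \right)} \left(-7\right) 43 = \frac{-1 + 6 \left(-5\right)}{5 + 0} \left(-7\right) 43 = \frac{-1 - 30}{5} \left(-7\right) 43 = \frac{1}{5} \left(-31\right) \left(-7\right) 43 = \left(- \frac{31}{5}\right) \left(-7\right) 43 = \frac{217}{5} \cdot 43 = \frac{9331}{5}$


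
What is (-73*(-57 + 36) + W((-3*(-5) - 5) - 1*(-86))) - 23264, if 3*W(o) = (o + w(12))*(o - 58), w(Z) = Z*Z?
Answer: -18691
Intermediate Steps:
w(Z) = Z**2
W(o) = (-58 + o)*(144 + o)/3 (W(o) = ((o + 12**2)*(o - 58))/3 = ((o + 144)*(-58 + o))/3 = ((144 + o)*(-58 + o))/3 = ((-58 + o)*(144 + o))/3 = (-58 + o)*(144 + o)/3)
(-73*(-57 + 36) + W((-3*(-5) - 5) - 1*(-86))) - 23264 = (-73*(-57 + 36) + (-2784 + ((-3*(-5) - 5) - 1*(-86))**2/3 + 86*((-3*(-5) - 5) - 1*(-86))/3)) - 23264 = (-73*(-21) + (-2784 + ((15 - 5) + 86)**2/3 + 86*((15 - 5) + 86)/3)) - 23264 = (1533 + (-2784 + (10 + 86)**2/3 + 86*(10 + 86)/3)) - 23264 = (1533 + (-2784 + (1/3)*96**2 + (86/3)*96)) - 23264 = (1533 + (-2784 + (1/3)*9216 + 2752)) - 23264 = (1533 + (-2784 + 3072 + 2752)) - 23264 = (1533 + 3040) - 23264 = 4573 - 23264 = -18691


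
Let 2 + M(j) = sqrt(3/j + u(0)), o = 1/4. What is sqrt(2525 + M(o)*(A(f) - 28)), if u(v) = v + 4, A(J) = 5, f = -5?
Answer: sqrt(2479) ≈ 49.790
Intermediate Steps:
o = 1/4 ≈ 0.25000
u(v) = 4 + v
M(j) = -2 + sqrt(4 + 3/j) (M(j) = -2 + sqrt(3/j + (4 + 0)) = -2 + sqrt(3/j + 4) = -2 + sqrt(4 + 3/j))
sqrt(2525 + M(o)*(A(f) - 28)) = sqrt(2525 + (-2 + sqrt(4 + 3/(1/4)))*(5 - 28)) = sqrt(2525 + (-2 + sqrt(4 + 3*4))*(-23)) = sqrt(2525 + (-2 + sqrt(4 + 12))*(-23)) = sqrt(2525 + (-2 + sqrt(16))*(-23)) = sqrt(2525 + (-2 + 4)*(-23)) = sqrt(2525 + 2*(-23)) = sqrt(2525 - 46) = sqrt(2479)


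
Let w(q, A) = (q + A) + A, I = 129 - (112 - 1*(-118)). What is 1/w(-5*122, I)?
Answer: -1/812 ≈ -0.0012315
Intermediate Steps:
I = -101 (I = 129 - (112 + 118) = 129 - 1*230 = 129 - 230 = -101)
w(q, A) = q + 2*A (w(q, A) = (A + q) + A = q + 2*A)
1/w(-5*122, I) = 1/(-5*122 + 2*(-101)) = 1/(-610 - 202) = 1/(-812) = -1/812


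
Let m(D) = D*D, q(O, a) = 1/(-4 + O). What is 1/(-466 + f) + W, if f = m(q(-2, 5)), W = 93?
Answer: 1560039/16775 ≈ 92.998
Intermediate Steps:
m(D) = D²
f = 1/36 (f = (1/(-4 - 2))² = (1/(-6))² = (-⅙)² = 1/36 ≈ 0.027778)
1/(-466 + f) + W = 1/(-466 + 1/36) + 93 = 1/(-16775/36) + 93 = -36/16775 + 93 = 1560039/16775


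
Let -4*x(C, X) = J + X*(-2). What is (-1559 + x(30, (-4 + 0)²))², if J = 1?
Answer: 38502025/16 ≈ 2.4064e+6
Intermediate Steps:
x(C, X) = -¼ + X/2 (x(C, X) = -(1 + X*(-2))/4 = -(1 - 2*X)/4 = -¼ + X/2)
(-1559 + x(30, (-4 + 0)²))² = (-1559 + (-¼ + (-4 + 0)²/2))² = (-1559 + (-¼ + (½)*(-4)²))² = (-1559 + (-¼ + (½)*16))² = (-1559 + (-¼ + 8))² = (-1559 + 31/4)² = (-6205/4)² = 38502025/16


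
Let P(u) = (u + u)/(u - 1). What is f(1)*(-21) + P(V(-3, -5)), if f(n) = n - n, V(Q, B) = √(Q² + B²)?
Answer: 68/33 + 2*√34/33 ≈ 2.4140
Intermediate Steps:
V(Q, B) = √(B² + Q²)
f(n) = 0
P(u) = 2*u/(-1 + u) (P(u) = (2*u)/(-1 + u) = 2*u/(-1 + u))
f(1)*(-21) + P(V(-3, -5)) = 0*(-21) + 2*√((-5)² + (-3)²)/(-1 + √((-5)² + (-3)²)) = 0 + 2*√(25 + 9)/(-1 + √(25 + 9)) = 0 + 2*√34/(-1 + √34) = 2*√34/(-1 + √34)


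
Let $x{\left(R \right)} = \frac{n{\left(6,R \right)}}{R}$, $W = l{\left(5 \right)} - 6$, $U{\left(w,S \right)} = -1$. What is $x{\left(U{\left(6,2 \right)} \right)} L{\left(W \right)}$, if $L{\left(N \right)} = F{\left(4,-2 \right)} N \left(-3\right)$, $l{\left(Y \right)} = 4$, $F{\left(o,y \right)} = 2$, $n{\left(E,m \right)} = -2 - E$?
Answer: $96$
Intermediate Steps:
$W = -2$ ($W = 4 - 6 = -2$)
$L{\left(N \right)} = - 6 N$ ($L{\left(N \right)} = 2 N \left(-3\right) = - 6 N$)
$x{\left(R \right)} = - \frac{8}{R}$ ($x{\left(R \right)} = \frac{-2 - 6}{R} = - \frac{8}{R}$)
$x{\left(U{\left(6,2 \right)} \right)} L{\left(W \right)} = - \frac{8}{-1} \left(\left(-6\right) \left(-2\right)\right) = \left(-8\right) \left(-1\right) 12 = 8 \cdot 12 = 96$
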